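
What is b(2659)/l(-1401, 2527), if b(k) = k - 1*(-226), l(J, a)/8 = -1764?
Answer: -2885/14112 ≈ -0.20444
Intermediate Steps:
l(J, a) = -14112 (l(J, a) = 8*(-1764) = -14112)
b(k) = 226 + k (b(k) = k + 226 = 226 + k)
b(2659)/l(-1401, 2527) = (226 + 2659)/(-14112) = 2885*(-1/14112) = -2885/14112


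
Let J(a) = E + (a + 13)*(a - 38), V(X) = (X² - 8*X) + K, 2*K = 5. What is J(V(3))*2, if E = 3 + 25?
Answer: 11/2 ≈ 5.5000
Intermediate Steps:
K = 5/2 (K = (½)*5 = 5/2 ≈ 2.5000)
V(X) = 5/2 + X² - 8*X (V(X) = (X² - 8*X) + 5/2 = 5/2 + X² - 8*X)
E = 28
J(a) = 28 + (-38 + a)*(13 + a) (J(a) = 28 + (a + 13)*(a - 38) = 28 + (13 + a)*(-38 + a) = 28 + (-38 + a)*(13 + a))
J(V(3))*2 = (-466 + (5/2 + 3² - 8*3)² - 25*(5/2 + 3² - 8*3))*2 = (-466 + (5/2 + 9 - 24)² - 25*(5/2 + 9 - 24))*2 = (-466 + (-25/2)² - 25*(-25/2))*2 = (-466 + 625/4 + 625/2)*2 = (11/4)*2 = 11/2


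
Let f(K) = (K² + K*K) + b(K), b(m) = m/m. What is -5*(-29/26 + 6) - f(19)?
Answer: -19433/26 ≈ -747.42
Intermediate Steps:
b(m) = 1
f(K) = 1 + 2*K² (f(K) = (K² + K*K) + 1 = (K² + K²) + 1 = 2*K² + 1 = 1 + 2*K²)
-5*(-29/26 + 6) - f(19) = -5*(-29/26 + 6) - (1 + 2*19²) = -5*(-29*1/26 + 6) - (1 + 2*361) = -5*(-29/26 + 6) - (1 + 722) = -5*127/26 - 1*723 = -635/26 - 723 = -19433/26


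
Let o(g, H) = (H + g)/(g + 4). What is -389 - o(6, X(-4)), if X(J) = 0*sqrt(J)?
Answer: -1948/5 ≈ -389.60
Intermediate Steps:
X(J) = 0
o(g, H) = (H + g)/(4 + g)
-389 - o(6, X(-4)) = -389 - (0 + 6)/(4 + 6) = -389 - 6/10 = -389 - 1*3/5 = -389 - 3/5 = -1948/5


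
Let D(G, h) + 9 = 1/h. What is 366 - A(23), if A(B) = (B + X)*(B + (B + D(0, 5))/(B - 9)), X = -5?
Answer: -2319/35 ≈ -66.257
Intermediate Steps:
D(G, h) = -9 + 1/h
A(B) = (-5 + B)*(B + (-44/5 + B)/(-9 + B)) (A(B) = (B - 5)*(B + (B + (-9 + 1/5))/(B - 9)) = (-5 + B)*(B + (B + (-9 + ⅕))/(-9 + B)) = (-5 + B)*(B + (B - 44/5)/(-9 + B)) = (-5 + B)*(B + (-44/5 + B)/(-9 + B)))
366 - A(23) = 366 - (44 + 23³ - 13*23² + (156/5)*23)/(-9 + 23) = 366 - (44 + 12167 - 13*529 + 3588/5)/14 = 366 - (44 + 12167 - 6877 + 3588/5)/14 = 366 - 30258/(14*5) = 366 - 1*15129/35 = 366 - 15129/35 = -2319/35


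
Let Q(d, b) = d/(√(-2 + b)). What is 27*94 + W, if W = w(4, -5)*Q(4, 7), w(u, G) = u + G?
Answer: 2538 - 4*√5/5 ≈ 2536.2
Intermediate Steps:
w(u, G) = G + u
Q(d, b) = d/√(-2 + b)
W = -4*√5/5 (W = (-5 + 4)*(4/√(-2 + 7)) = -4/√5 = -4*√5/5 ≈ -1.7889)
27*94 + W = 27*94 - 4*√5/5 = 2538 - 4*√5/5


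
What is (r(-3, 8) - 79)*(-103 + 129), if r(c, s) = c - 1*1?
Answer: -2158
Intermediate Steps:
r(c, s) = -1 + c (r(c, s) = c - 1 = -1 + c)
(r(-3, 8) - 79)*(-103 + 129) = ((-1 - 3) - 79)*(-103 + 129) = (-4 - 79)*26 = -83*26 = -2158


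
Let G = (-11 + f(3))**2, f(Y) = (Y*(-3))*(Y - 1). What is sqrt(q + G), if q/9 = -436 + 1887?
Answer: 10*sqrt(139) ≈ 117.90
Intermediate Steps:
q = 13059 (q = 9*(-436 + 1887) = 9*1451 = 13059)
f(Y) = -3*Y*(-1 + Y) (f(Y) = (-3*Y)*(-1 + Y) = -3*Y*(-1 + Y))
G = 841 (G = (-11 + 3*3*(1 - 1*3))**2 = (-11 + 3*3*(1 - 3))**2 = (-11 + 3*3*(-2))**2 = (-11 - 18)**2 = (-29)**2 = 841)
sqrt(q + G) = sqrt(13059 + 841) = sqrt(13900) = 10*sqrt(139)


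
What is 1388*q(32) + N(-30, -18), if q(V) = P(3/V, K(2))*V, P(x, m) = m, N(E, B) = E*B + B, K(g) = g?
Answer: 89354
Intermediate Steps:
N(E, B) = B + B*E (N(E, B) = B*E + B = B + B*E)
q(V) = 2*V
1388*q(32) + N(-30, -18) = 1388*(2*32) - 18*(1 - 30) = 1388*64 - 18*(-29) = 88832 + 522 = 89354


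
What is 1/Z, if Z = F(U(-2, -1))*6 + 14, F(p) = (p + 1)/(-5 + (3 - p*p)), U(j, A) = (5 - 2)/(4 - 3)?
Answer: 11/130 ≈ 0.084615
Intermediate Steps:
U(j, A) = 3 (U(j, A) = 3/1 = 3*1 = 3)
F(p) = (1 + p)/(-2 - p**2) (F(p) = (1 + p)/(-5 + (3 - p**2)) = (1 + p)/(-2 - p**2))
Z = 130/11 (Z = ((-1 - 1*3)/(2 + 3**2))*6 + 14 = ((-1 - 3)/(2 + 9))*6 + 14 = (-4/11)*6 + 14 = ((1/11)*(-4))*6 + 14 = -4/11*6 + 14 = -24/11 + 14 = 130/11 ≈ 11.818)
1/Z = 1/(130/11) = 11/130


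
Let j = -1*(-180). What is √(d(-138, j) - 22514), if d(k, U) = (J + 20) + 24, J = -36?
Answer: 11*I*√186 ≈ 150.02*I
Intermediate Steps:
j = 180
d(k, U) = 8 (d(k, U) = (-36 + 20) + 24 = -16 + 24 = 8)
√(d(-138, j) - 22514) = √(8 - 22514) = √(-22506) = 11*I*√186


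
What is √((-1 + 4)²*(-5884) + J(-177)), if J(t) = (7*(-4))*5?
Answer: 2*I*√13274 ≈ 230.43*I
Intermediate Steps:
J(t) = -140 (J(t) = -28*5 = -140)
√((-1 + 4)²*(-5884) + J(-177)) = √((-1 + 4)²*(-5884) - 140) = √(3²*(-5884) - 140) = √(9*(-5884) - 140) = √(-52956 - 140) = √(-53096) = 2*I*√13274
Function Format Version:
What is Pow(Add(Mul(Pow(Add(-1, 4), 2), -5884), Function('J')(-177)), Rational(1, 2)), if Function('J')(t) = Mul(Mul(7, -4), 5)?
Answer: Mul(2, I, Pow(13274, Rational(1, 2))) ≈ Mul(230.43, I)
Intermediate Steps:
Function('J')(t) = -140 (Function('J')(t) = Mul(-28, 5) = -140)
Pow(Add(Mul(Pow(Add(-1, 4), 2), -5884), Function('J')(-177)), Rational(1, 2)) = Pow(Add(Mul(Pow(Add(-1, 4), 2), -5884), -140), Rational(1, 2)) = Pow(Add(Mul(Pow(3, 2), -5884), -140), Rational(1, 2)) = Pow(Add(Mul(9, -5884), -140), Rational(1, 2)) = Pow(Add(-52956, -140), Rational(1, 2)) = Pow(-53096, Rational(1, 2)) = Mul(2, I, Pow(13274, Rational(1, 2)))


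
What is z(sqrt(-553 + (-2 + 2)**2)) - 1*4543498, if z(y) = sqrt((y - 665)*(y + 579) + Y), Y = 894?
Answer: -4543498 + sqrt(-384694 - 86*I*sqrt(553)) ≈ -4.5435e+6 - 620.24*I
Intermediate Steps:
z(y) = sqrt(894 + (-665 + y)*(579 + y)) (z(y) = sqrt((y - 665)*(y + 579) + 894) = sqrt((-665 + y)*(579 + y) + 894) = sqrt(894 + (-665 + y)*(579 + y)))
z(sqrt(-553 + (-2 + 2)**2)) - 1*4543498 = sqrt(-384141 + (sqrt(-553 + (-2 + 2)**2))**2 - 86*sqrt(-553 + (-2 + 2)**2)) - 1*4543498 = sqrt(-384141 + (sqrt(-553 + 0**2))**2 - 86*sqrt(-553 + 0**2)) - 4543498 = sqrt(-384141 + (sqrt(-553 + 0))**2 - 86*sqrt(-553 + 0)) - 4543498 = sqrt(-384141 + (sqrt(-553))**2 - 86*I*sqrt(553)) - 4543498 = sqrt(-384141 + (I*sqrt(553))**2 - 86*I*sqrt(553)) - 4543498 = sqrt(-384141 - 553 - 86*I*sqrt(553)) - 4543498 = sqrt(-384694 - 86*I*sqrt(553)) - 4543498 = -4543498 + sqrt(-384694 - 86*I*sqrt(553))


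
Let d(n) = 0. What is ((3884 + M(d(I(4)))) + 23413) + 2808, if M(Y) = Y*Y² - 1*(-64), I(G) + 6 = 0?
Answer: 30169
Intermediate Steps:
I(G) = -6 (I(G) = -6 + 0 = -6)
M(Y) = 64 + Y³ (M(Y) = Y³ + 64 = 64 + Y³)
((3884 + M(d(I(4)))) + 23413) + 2808 = ((3884 + (64 + 0³)) + 23413) + 2808 = ((3884 + (64 + 0)) + 23413) + 2808 = ((3884 + 64) + 23413) + 2808 = (3948 + 23413) + 2808 = 27361 + 2808 = 30169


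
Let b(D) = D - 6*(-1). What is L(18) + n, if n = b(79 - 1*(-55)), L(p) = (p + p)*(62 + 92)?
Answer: 5684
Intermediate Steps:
b(D) = 6 + D (b(D) = D + 6 = 6 + D)
L(p) = 308*p (L(p) = (2*p)*154 = 308*p)
n = 140 (n = 6 + (79 - 1*(-55)) = 6 + (79 + 55) = 6 + 134 = 140)
L(18) + n = 308*18 + 140 = 5544 + 140 = 5684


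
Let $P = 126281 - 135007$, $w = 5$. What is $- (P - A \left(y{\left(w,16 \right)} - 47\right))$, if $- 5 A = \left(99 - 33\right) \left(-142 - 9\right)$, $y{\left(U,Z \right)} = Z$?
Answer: $- \frac{265316}{5} \approx -53063.0$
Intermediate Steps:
$A = \frac{9966}{5}$ ($A = - \frac{\left(99 - 33\right) \left(-142 - 9\right)}{5} = - \frac{66 \left(-151\right)}{5} = \left(- \frac{1}{5}\right) \left(-9966\right) = \frac{9966}{5} \approx 1993.2$)
$P = -8726$
$- (P - A \left(y{\left(w,16 \right)} - 47\right)) = - (-8726 - \frac{9966 \left(16 - 47\right)}{5}) = - (-8726 - \frac{9966}{5} \left(-31\right)) = - (-8726 - - \frac{308946}{5}) = - (-8726 + \frac{308946}{5}) = \left(-1\right) \frac{265316}{5} = - \frac{265316}{5}$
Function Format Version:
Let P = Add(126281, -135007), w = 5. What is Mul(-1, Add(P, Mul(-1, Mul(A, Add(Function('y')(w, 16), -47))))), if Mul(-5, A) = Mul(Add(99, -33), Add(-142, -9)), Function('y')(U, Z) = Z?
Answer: Rational(-265316, 5) ≈ -53063.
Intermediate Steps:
A = Rational(9966, 5) (A = Mul(Rational(-1, 5), Mul(Add(99, -33), Add(-142, -9))) = Mul(Rational(-1, 5), Mul(66, -151)) = Mul(Rational(-1, 5), -9966) = Rational(9966, 5) ≈ 1993.2)
P = -8726
Mul(-1, Add(P, Mul(-1, Mul(A, Add(Function('y')(w, 16), -47))))) = Mul(-1, Add(-8726, Mul(-1, Mul(Rational(9966, 5), Add(16, -47))))) = Mul(-1, Add(-8726, Mul(-1, Mul(Rational(9966, 5), -31)))) = Mul(-1, Add(-8726, Mul(-1, Rational(-308946, 5)))) = Mul(-1, Add(-8726, Rational(308946, 5))) = Mul(-1, Rational(265316, 5)) = Rational(-265316, 5)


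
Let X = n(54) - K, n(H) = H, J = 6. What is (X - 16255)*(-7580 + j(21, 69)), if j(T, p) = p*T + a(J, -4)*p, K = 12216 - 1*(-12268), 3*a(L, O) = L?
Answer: 243825205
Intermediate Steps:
a(L, O) = L/3
K = 24484 (K = 12216 + 12268 = 24484)
j(T, p) = 2*p + T*p (j(T, p) = p*T + ((⅓)*6)*p = T*p + 2*p = 2*p + T*p)
X = -24430 (X = 54 - 1*24484 = 54 - 24484 = -24430)
(X - 16255)*(-7580 + j(21, 69)) = (-24430 - 16255)*(-7580 + 69*(2 + 21)) = -40685*(-7580 + 69*23) = -40685*(-7580 + 1587) = -40685*(-5993) = 243825205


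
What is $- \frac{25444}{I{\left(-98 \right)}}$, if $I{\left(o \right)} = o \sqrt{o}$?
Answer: $- \frac{6361 i \sqrt{2}}{343} \approx - 26.227 i$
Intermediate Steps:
$I{\left(o \right)} = o^{\frac{3}{2}}$
$- \frac{25444}{I{\left(-98 \right)}} = - \frac{25444}{\left(-98\right)^{\frac{3}{2}}} = - \frac{25444}{\left(-686\right) i \sqrt{2}} = - 25444 \frac{i \sqrt{2}}{1372} = - \frac{6361 i \sqrt{2}}{343}$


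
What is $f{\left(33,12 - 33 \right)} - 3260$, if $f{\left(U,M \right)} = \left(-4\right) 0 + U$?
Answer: $-3227$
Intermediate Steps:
$f{\left(U,M \right)} = U$ ($f{\left(U,M \right)} = 0 + U = U$)
$f{\left(33,12 - 33 \right)} - 3260 = 33 - 3260 = -3227$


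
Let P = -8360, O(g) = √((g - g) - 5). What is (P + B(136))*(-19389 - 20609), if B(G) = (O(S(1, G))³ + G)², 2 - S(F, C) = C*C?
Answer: -400419978 + 54397280*I*√5 ≈ -4.0042e+8 + 1.2164e+8*I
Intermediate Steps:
S(F, C) = 2 - C² (S(F, C) = 2 - C*C = 2 - C²)
O(g) = I*√5 (O(g) = √(0 - 5) = √(-5) = I*√5)
B(G) = (G - 5*I*√5)² (B(G) = ((I*√5)³ + G)² = (-5*I*√5 + G)² = (G - 5*I*√5)²)
(P + B(136))*(-19389 - 20609) = (-8360 + (136 - 5*I*√5)²)*(-19389 - 20609) = (-8360 + (136 - 5*I*√5)²)*(-39998) = 334383280 - 39998*(136 - 5*I*√5)²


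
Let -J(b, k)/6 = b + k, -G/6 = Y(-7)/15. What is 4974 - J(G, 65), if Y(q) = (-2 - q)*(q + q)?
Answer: 5532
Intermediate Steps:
Y(q) = 2*q*(-2 - q) (Y(q) = (-2 - q)*(2*q) = 2*q*(-2 - q))
G = 28 (G = -6*(-2*(-7)*(2 - 7))/15 = -6*(-2*(-7)*(-5))/15 = -(-420)/15 = -6*(-14/3) = 28)
J(b, k) = -6*b - 6*k (J(b, k) = -6*(b + k) = -6*b - 6*k)
4974 - J(G, 65) = 4974 - (-6*28 - 6*65) = 4974 - (-168 - 390) = 4974 - 1*(-558) = 4974 + 558 = 5532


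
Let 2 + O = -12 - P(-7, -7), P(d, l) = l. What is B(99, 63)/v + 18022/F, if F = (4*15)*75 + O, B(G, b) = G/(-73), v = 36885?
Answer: 16175227501/4032624755 ≈ 4.0111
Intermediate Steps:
O = -7 (O = -2 + (-12 - 1*(-7)) = -2 + (-12 + 7) = -2 - 5 = -7)
B(G, b) = -G/73 (B(G, b) = G*(-1/73) = -G/73)
F = 4493 (F = (4*15)*75 - 7 = 60*75 - 7 = 4500 - 7 = 4493)
B(99, 63)/v + 18022/F = -1/73*99/36885 + 18022/4493 = -99/73*1/36885 + 18022*(1/4493) = -33/897535 + 18022/4493 = 16175227501/4032624755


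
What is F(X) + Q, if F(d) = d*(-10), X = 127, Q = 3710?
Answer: 2440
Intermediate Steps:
F(d) = -10*d
F(X) + Q = -10*127 + 3710 = -1270 + 3710 = 2440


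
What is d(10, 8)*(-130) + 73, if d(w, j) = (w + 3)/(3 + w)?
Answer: -57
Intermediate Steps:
d(w, j) = 1 (d(w, j) = (3 + w)/(3 + w) = 1)
d(10, 8)*(-130) + 73 = 1*(-130) + 73 = -130 + 73 = -57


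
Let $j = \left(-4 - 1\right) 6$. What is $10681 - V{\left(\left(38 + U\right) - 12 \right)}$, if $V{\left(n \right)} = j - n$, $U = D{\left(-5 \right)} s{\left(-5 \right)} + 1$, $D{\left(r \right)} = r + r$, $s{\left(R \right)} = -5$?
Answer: $10788$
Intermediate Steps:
$D{\left(r \right)} = 2 r$
$j = -30$ ($j = \left(-5\right) 6 = -30$)
$U = 51$ ($U = 2 \left(-5\right) \left(-5\right) + 1 = \left(-10\right) \left(-5\right) + 1 = 50 + 1 = 51$)
$V{\left(n \right)} = -30 - n$
$10681 - V{\left(\left(38 + U\right) - 12 \right)} = 10681 - \left(-30 - \left(\left(38 + 51\right) - 12\right)\right) = 10681 - \left(-30 - \left(89 - 12\right)\right) = 10681 - \left(-30 - 77\right) = 10681 - -107 = 10681 + 107 = 10788$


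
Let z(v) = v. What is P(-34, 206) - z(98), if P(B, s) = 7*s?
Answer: 1344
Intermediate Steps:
P(-34, 206) - z(98) = 7*206 - 1*98 = 1442 - 98 = 1344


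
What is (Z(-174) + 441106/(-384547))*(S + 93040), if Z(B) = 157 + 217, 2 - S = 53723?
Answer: 5637537459568/384547 ≈ 1.4660e+7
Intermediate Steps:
S = -53721 (S = 2 - 1*53723 = 2 - 53723 = -53721)
Z(B) = 374
(Z(-174) + 441106/(-384547))*(S + 93040) = (374 + 441106/(-384547))*(-53721 + 93040) = (374 + 441106*(-1/384547))*39319 = (374 - 441106/384547)*39319 = (143379472/384547)*39319 = 5637537459568/384547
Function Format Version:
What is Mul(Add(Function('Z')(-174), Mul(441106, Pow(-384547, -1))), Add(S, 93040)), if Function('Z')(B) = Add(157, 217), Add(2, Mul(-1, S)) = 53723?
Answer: Rational(5637537459568, 384547) ≈ 1.4660e+7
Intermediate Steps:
S = -53721 (S = Add(2, Mul(-1, 53723)) = Add(2, -53723) = -53721)
Function('Z')(B) = 374
Mul(Add(Function('Z')(-174), Mul(441106, Pow(-384547, -1))), Add(S, 93040)) = Mul(Add(374, Mul(441106, Pow(-384547, -1))), Add(-53721, 93040)) = Mul(Add(374, Mul(441106, Rational(-1, 384547))), 39319) = Mul(Add(374, Rational(-441106, 384547)), 39319) = Mul(Rational(143379472, 384547), 39319) = Rational(5637537459568, 384547)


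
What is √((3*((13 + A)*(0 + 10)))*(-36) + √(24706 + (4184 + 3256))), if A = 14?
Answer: √(-29160 + √32146) ≈ 170.24*I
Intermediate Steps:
√((3*((13 + A)*(0 + 10)))*(-36) + √(24706 + (4184 + 3256))) = √((3*((13 + 14)*(0 + 10)))*(-36) + √(24706 + (4184 + 3256))) = √((3*(27*10))*(-36) + √(24706 + 7440)) = √((3*270)*(-36) + √32146) = √(810*(-36) + √32146) = √(-29160 + √32146)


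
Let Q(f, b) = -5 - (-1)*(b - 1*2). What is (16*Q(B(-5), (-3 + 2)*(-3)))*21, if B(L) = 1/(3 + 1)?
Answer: -1344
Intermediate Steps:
B(L) = ¼ (B(L) = 1/4 = ¼)
Q(f, b) = -7 + b (Q(f, b) = -5 - (-1)*(b - 2) = -5 - (-1)*(-2 + b) = -5 - (2 - b) = -5 + (-2 + b) = -7 + b)
(16*Q(B(-5), (-3 + 2)*(-3)))*21 = (16*(-7 + (-3 + 2)*(-3)))*21 = (16*(-7 - 1*(-3)))*21 = (16*(-7 + 3))*21 = (16*(-4))*21 = -64*21 = -1344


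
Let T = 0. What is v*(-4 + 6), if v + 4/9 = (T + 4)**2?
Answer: 280/9 ≈ 31.111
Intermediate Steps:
v = 140/9 (v = -4/9 + (0 + 4)**2 = -4/9 + 4**2 = -4/9 + 16 = 140/9 ≈ 15.556)
v*(-4 + 6) = 140*(-4 + 6)/9 = (140/9)*2 = 280/9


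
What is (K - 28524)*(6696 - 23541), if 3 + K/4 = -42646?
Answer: 3354176400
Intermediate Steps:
K = -170596 (K = -12 + 4*(-42646) = -12 - 170584 = -170596)
(K - 28524)*(6696 - 23541) = (-170596 - 28524)*(6696 - 23541) = -199120*(-16845) = 3354176400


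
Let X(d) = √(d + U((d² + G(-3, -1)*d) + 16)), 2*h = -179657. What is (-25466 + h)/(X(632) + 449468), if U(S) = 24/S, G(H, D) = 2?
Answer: -865206560290896/3372950670016831 + 230589*√44043517902/3372950670016831 ≈ -0.25650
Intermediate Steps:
h = -179657/2 (h = (½)*(-179657) = -179657/2 ≈ -89829.)
X(d) = √(d + 24/(16 + d² + 2*d)) (X(d) = √(d + 24/((d² + 2*d) + 16)) = √(d + 24/(16 + d² + 2*d)))
(-25466 + h)/(X(632) + 449468) = (-25466 - 179657/2)/(√((24 + 632*(16 + 632² + 2*632))/(16 + 632² + 2*632)) + 449468) = -230589/(2*(√((24 + 632*(16 + 399424 + 1264))/(16 + 399424 + 1264)) + 449468)) = -230589/(2*(√((24 + 632*400704)/400704) + 449468)) = -230589/(2*(√((24 + 253244928)/400704) + 449468)) = -230589/(2*(√((1/400704)*253244952) + 449468)) = -230589/(2*(√(10551873/16696) + 449468)) = -230589/(2*(√44043517902/8348 + 449468)) = -230589/(2*(449468 + √44043517902/8348))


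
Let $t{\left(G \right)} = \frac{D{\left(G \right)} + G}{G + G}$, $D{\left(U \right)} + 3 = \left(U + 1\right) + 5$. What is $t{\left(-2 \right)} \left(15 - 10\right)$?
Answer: $\frac{5}{4} \approx 1.25$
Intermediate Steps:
$D{\left(U \right)} = 3 + U$ ($D{\left(U \right)} = -3 + \left(\left(U + 1\right) + 5\right) = -3 + \left(\left(1 + U\right) + 5\right) = -3 + \left(6 + U\right) = 3 + U$)
$t{\left(G \right)} = \frac{3 + 2 G}{2 G}$ ($t{\left(G \right)} = \frac{\left(3 + G\right) + G}{G + G} = \frac{3 + 2 G}{2 G}$)
$t{\left(-2 \right)} \left(15 - 10\right) = \frac{\frac{3}{2} - 2}{-2} \left(15 - 10\right) = \left(- \frac{1}{2}\right) \left(- \frac{1}{2}\right) 5 = \frac{1}{4} \cdot 5 = \frac{5}{4}$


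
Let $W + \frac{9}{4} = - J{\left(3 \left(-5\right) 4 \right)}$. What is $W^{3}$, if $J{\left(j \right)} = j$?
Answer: $\frac{12326391}{64} \approx 1.926 \cdot 10^{5}$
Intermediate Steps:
$W = \frac{231}{4}$ ($W = - \frac{9}{4} - 3 \left(-5\right) 4 = - \frac{9}{4} - \left(-15\right) 4 = - \frac{9}{4} - -60 = - \frac{9}{4} + 60 = \frac{231}{4} \approx 57.75$)
$W^{3} = \left(\frac{231}{4}\right)^{3} = \frac{12326391}{64}$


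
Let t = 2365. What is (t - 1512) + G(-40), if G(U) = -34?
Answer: 819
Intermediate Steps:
(t - 1512) + G(-40) = (2365 - 1512) - 34 = 853 - 34 = 819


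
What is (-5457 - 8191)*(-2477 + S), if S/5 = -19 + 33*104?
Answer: -199097024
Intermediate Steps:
S = 17065 (S = 5*(-19 + 33*104) = 5*(-19 + 3432) = 5*3413 = 17065)
(-5457 - 8191)*(-2477 + S) = (-5457 - 8191)*(-2477 + 17065) = -13648*14588 = -199097024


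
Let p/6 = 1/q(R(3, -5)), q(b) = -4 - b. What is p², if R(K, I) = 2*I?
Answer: 1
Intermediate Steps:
p = 1 (p = 6/(-4 - 2*(-5)) = 6/(-4 - 1*(-10)) = 6/(-4 + 10) = 6/6 = 6*(⅙) = 1)
p² = 1² = 1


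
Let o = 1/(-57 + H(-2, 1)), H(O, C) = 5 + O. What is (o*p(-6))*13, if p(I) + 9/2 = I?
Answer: 91/36 ≈ 2.5278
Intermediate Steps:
p(I) = -9/2 + I
o = -1/54 (o = 1/(-57 + (5 - 2)) = 1/(-57 + 3) = 1/(-54) = -1/54 ≈ -0.018519)
(o*p(-6))*13 = -(-9/2 - 6)/54*13 = -1/54*(-21/2)*13 = (7/36)*13 = 91/36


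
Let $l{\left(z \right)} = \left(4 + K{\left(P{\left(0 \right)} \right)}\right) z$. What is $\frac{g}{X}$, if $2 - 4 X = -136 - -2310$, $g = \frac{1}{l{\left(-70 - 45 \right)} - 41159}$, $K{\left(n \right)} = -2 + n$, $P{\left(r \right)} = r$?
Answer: $\frac{1}{22474227} \approx 4.4495 \cdot 10^{-8}$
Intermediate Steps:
$l{\left(z \right)} = 2 z$ ($l{\left(z \right)} = \left(4 + \left(-2 + 0\right)\right) z = \left(4 - 2\right) z = 2 z$)
$g = - \frac{1}{41389}$ ($g = \frac{1}{2 \left(-70 - 45\right) - 41159} = \frac{1}{2 \left(-115\right) - 41159} = \frac{1}{-230 - 41159} = \frac{1}{-41389} = - \frac{1}{41389} \approx -2.4161 \cdot 10^{-5}$)
$X = -543$ ($X = \frac{1}{2} - \frac{-136 - -2310}{4} = \frac{1}{2} - \frac{-136 + 2310}{4} = \frac{1}{2} - \frac{1087}{2} = -543$)
$\frac{g}{X} = - \frac{1}{41389 \left(-543\right)} = \left(- \frac{1}{41389}\right) \left(- \frac{1}{543}\right) = \frac{1}{22474227}$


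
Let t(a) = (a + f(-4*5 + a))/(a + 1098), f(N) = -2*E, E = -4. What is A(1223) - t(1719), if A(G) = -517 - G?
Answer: -4903307/2817 ≈ -1740.6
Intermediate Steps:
f(N) = 8 (f(N) = -2*(-4) = 8)
t(a) = (8 + a)/(1098 + a) (t(a) = (a + 8)/(a + 1098) = (8 + a)/(1098 + a))
A(1223) - t(1719) = (-517 - 1*1223) - (8 + 1719)/(1098 + 1719) = (-517 - 1223) - 1727/2817 = -1740 - 1727/2817 = -4903307/2817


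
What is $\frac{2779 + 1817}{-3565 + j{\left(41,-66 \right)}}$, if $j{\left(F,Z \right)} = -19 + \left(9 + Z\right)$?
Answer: $- \frac{4596}{3641} \approx -1.2623$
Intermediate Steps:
$j{\left(F,Z \right)} = -10 + Z$
$\frac{2779 + 1817}{-3565 + j{\left(41,-66 \right)}} = \frac{2779 + 1817}{-3565 - 76} = \frac{4596}{-3565 - 76} = \frac{4596}{-3641} = 4596 \left(- \frac{1}{3641}\right) = - \frac{4596}{3641}$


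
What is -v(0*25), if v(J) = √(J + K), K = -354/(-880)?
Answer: -√19470/220 ≈ -0.63425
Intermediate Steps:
K = 177/440 (K = -354*(-1/880) = 177/440 ≈ 0.40227)
v(J) = √(177/440 + J) (v(J) = √(J + 177/440) = √(177/440 + J))
-v(0*25) = -√(19470 + 48400*(0*25))/220 = -√(19470 + 48400*0)/220 = -√(19470 + 0)/220 = -√19470/220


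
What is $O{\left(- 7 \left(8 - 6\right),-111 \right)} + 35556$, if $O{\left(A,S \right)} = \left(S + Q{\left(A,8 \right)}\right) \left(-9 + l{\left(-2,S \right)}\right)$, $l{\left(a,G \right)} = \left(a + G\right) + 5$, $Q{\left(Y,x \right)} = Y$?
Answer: $50181$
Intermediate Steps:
$l{\left(a,G \right)} = 5 + G + a$ ($l{\left(a,G \right)} = \left(G + a\right) + 5 = 5 + G + a$)
$O{\left(A,S \right)} = \left(-6 + S\right) \left(A + S\right)$ ($O{\left(A,S \right)} = \left(S + A\right) \left(-9 + \left(5 + S - 2\right)\right) = \left(A + S\right) \left(-9 + \left(3 + S\right)\right) = \left(A + S\right) \left(-6 + S\right) = \left(-6 + S\right) \left(A + S\right)$)
$O{\left(- 7 \left(8 - 6\right),-111 \right)} + 35556 = \left(\left(-111\right)^{2} - 6 \left(- 7 \left(8 - 6\right)\right) - -666 + - 7 \left(8 - 6\right) \left(-111\right)\right) + 35556 = \left(12321 - 6 \left(- 7 \left(8 - 6\right)\right) + 666 + - 7 \left(8 - 6\right) \left(-111\right)\right) + 35556 = \left(12321 - 6 \left(\left(-7\right) 2\right) + 666 + \left(-7\right) 2 \left(-111\right)\right) + 35556 = \left(12321 - -84 + 666 - -1554\right) + 35556 = \left(12321 + 84 + 666 + 1554\right) + 35556 = 14625 + 35556 = 50181$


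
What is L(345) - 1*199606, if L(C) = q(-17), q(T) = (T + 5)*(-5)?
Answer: -199546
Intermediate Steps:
q(T) = -25 - 5*T (q(T) = (5 + T)*(-5) = -25 - 5*T)
L(C) = 60 (L(C) = -25 - 5*(-17) = -25 + 85 = 60)
L(345) - 1*199606 = 60 - 1*199606 = 60 - 199606 = -199546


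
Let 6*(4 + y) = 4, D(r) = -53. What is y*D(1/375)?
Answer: 530/3 ≈ 176.67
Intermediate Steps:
y = -10/3 (y = -4 + (⅙)*4 = -4 + ⅔ = -10/3 ≈ -3.3333)
y*D(1/375) = -10/3*(-53) = 530/3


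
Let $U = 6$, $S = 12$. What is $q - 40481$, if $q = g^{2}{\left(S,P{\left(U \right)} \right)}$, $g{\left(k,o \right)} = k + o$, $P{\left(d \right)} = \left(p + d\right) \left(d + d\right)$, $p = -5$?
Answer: $-39905$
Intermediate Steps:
$P{\left(d \right)} = 2 d \left(-5 + d\right)$ ($P{\left(d \right)} = \left(-5 + d\right) \left(d + d\right) = \left(-5 + d\right) 2 d = 2 d \left(-5 + d\right)$)
$q = 576$ ($q = \left(12 + 2 \cdot 6 \left(-5 + 6\right)\right)^{2} = \left(12 + 2 \cdot 6 \cdot 1\right)^{2} = \left(12 + 12\right)^{2} = 24^{2} = 576$)
$q - 40481 = 576 - 40481 = -39905$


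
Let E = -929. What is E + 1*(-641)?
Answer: -1570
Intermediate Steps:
E + 1*(-641) = -929 + 1*(-641) = -929 - 641 = -1570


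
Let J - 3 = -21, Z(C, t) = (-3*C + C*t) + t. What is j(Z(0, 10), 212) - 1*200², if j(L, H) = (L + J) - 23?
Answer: -40031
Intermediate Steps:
Z(C, t) = t - 3*C + C*t
J = -18 (J = 3 - 21 = -18)
j(L, H) = -41 + L (j(L, H) = (L - 18) - 23 = (-18 + L) - 23 = -41 + L)
j(Z(0, 10), 212) - 1*200² = (-41 + (10 - 3*0 + 0*10)) - 1*200² = (-41 + (10 + 0 + 0)) - 1*40000 = (-41 + 10) - 40000 = -31 - 40000 = -40031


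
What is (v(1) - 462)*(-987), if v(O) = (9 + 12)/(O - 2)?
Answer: 476721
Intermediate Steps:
v(O) = 21/(-2 + O)
(v(1) - 462)*(-987) = (21/(-2 + 1) - 462)*(-987) = (21/(-1) - 462)*(-987) = (21*(-1) - 462)*(-987) = (-21 - 462)*(-987) = -483*(-987) = 476721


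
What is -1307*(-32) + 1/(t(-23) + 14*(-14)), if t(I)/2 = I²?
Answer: 36052289/862 ≈ 41824.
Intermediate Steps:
t(I) = 2*I²
-1307*(-32) + 1/(t(-23) + 14*(-14)) = -1307*(-32) + 1/(2*(-23)² + 14*(-14)) = 41824 + 1/(2*529 - 196) = 41824 + 1/(1058 - 196) = 41824 + 1/862 = 36052289/862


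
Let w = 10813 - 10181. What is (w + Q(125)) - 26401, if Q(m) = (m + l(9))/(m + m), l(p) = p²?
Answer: -3221022/125 ≈ -25768.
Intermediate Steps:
w = 632
Q(m) = (81 + m)/(2*m) (Q(m) = (m + 9²)/(m + m) = (m + 81)/((2*m)) = (81 + m)*(1/(2*m)) = (81 + m)/(2*m))
(w + Q(125)) - 26401 = (632 + (½)*(81 + 125)/125) - 26401 = (632 + (½)*(1/125)*206) - 26401 = (632 + 103/125) - 26401 = 79103/125 - 26401 = -3221022/125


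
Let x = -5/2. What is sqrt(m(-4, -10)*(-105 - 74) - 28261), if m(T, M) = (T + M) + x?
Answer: I*sqrt(101230)/2 ≈ 159.08*I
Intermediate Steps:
x = -5/2 (x = -5*1/2 = -5/2 ≈ -2.5000)
m(T, M) = -5/2 + M + T (m(T, M) = (T + M) - 5/2 = (M + T) - 5/2 = -5/2 + M + T)
sqrt(m(-4, -10)*(-105 - 74) - 28261) = sqrt((-5/2 - 10 - 4)*(-105 - 74) - 28261) = sqrt(-33/2*(-179) - 28261) = sqrt(5907/2 - 28261) = sqrt(-50615/2) = I*sqrt(101230)/2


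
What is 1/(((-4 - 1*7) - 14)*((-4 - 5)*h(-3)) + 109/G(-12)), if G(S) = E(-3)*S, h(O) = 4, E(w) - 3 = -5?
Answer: 24/21709 ≈ 0.0011055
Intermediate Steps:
E(w) = -2 (E(w) = 3 - 5 = -2)
G(S) = -2*S
1/(((-4 - 1*7) - 14)*((-4 - 5)*h(-3)) + 109/G(-12)) = 1/(((-4 - 1*7) - 14)*((-4 - 5)*4) + 109/((-2*(-12)))) = 1/(((-4 - 7) - 14)*(-9*4) + 109/24) = 1/((-11 - 14)*(-36) + 109*(1/24)) = 1/(-25*(-36) + 109/24) = 1/(900 + 109/24) = 1/(21709/24) = 24/21709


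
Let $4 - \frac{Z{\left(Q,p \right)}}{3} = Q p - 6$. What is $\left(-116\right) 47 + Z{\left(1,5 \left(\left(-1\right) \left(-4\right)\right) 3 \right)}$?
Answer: $-5602$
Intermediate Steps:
$Z{\left(Q,p \right)} = 30 - 3 Q p$ ($Z{\left(Q,p \right)} = 12 - 3 \left(Q p - 6\right) = 12 - 3 \left(-6 + Q p\right) = 12 - \left(-18 + 3 Q p\right) = 30 - 3 Q p$)
$\left(-116\right) 47 + Z{\left(1,5 \left(\left(-1\right) \left(-4\right)\right) 3 \right)} = \left(-116\right) 47 + \left(30 - 3 \cdot 5 \left(\left(-1\right) \left(-4\right)\right) 3\right) = -5452 + \left(30 - 3 \cdot 5 \cdot 4 \cdot 3\right) = -5452 + \left(30 - 3 \cdot 20 \cdot 3\right) = -5452 + \left(30 - 3 \cdot 60\right) = -5452 + \left(30 - 180\right) = -5452 - 150 = -5602$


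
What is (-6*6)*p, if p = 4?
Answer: -144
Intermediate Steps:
(-6*6)*p = -6*6*4 = -36*4 = -144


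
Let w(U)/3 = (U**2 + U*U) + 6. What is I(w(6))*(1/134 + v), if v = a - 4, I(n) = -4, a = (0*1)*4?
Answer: 1070/67 ≈ 15.970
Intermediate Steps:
w(U) = 18 + 6*U**2 (w(U) = 3*((U**2 + U*U) + 6) = 3*((U**2 + U**2) + 6) = 3*(2*U**2 + 6) = 3*(6 + 2*U**2) = 18 + 6*U**2)
a = 0 (a = 0*4 = 0)
v = -4 (v = 0 - 4 = -4)
I(w(6))*(1/134 + v) = -4*(1/134 - 4) = -4*(-535/134) = 1070/67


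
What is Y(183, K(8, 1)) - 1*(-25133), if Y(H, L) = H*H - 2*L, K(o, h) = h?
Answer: 58620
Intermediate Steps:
Y(H, L) = H**2 - 2*L
Y(183, K(8, 1)) - 1*(-25133) = (183**2 - 2*1) - 1*(-25133) = (33489 - 2) + 25133 = 33487 + 25133 = 58620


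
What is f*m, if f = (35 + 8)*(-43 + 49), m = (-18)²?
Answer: 83592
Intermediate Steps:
m = 324
f = 258 (f = 43*6 = 258)
f*m = 258*324 = 83592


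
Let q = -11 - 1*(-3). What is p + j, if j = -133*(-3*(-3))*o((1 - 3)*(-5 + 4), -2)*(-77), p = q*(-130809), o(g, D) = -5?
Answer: 585627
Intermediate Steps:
q = -8 (q = -11 + 3 = -8)
p = 1046472 (p = -8*(-130809) = 1046472)
j = -460845 (j = -133*(-3*(-3))*(-5)*(-77) = -1197*(-5)*(-77) = -133*(-45)*(-77) = 5985*(-77) = -460845)
p + j = 1046472 - 460845 = 585627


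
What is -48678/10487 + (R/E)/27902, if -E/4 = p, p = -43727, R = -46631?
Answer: -237562905672145/51179527988792 ≈ -4.6418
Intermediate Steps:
E = 174908 (E = -4*(-43727) = 174908)
-48678/10487 + (R/E)/27902 = -48678/10487 - 46631/174908/27902 = -48678*1/10487 - 46631*1/174908*(1/27902) = -48678/10487 - 46631/174908*1/27902 = -48678/10487 - 46631/4880283016 = -237562905672145/51179527988792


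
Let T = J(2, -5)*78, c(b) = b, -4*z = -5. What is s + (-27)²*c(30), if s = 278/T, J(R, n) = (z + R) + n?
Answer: 5969954/273 ≈ 21868.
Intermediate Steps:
z = 5/4 (z = -¼*(-5) = 5/4 ≈ 1.2500)
J(R, n) = 5/4 + R + n (J(R, n) = (5/4 + R) + n = 5/4 + R + n)
T = -273/2 (T = (5/4 + 2 - 5)*78 = -7/4*78 = -273/2 ≈ -136.50)
s = -556/273 (s = 278/(-273/2) = 278*(-2/273) = -556/273 ≈ -2.0366)
s + (-27)²*c(30) = -556/273 + (-27)²*30 = -556/273 + 729*30 = -556/273 + 21870 = 5969954/273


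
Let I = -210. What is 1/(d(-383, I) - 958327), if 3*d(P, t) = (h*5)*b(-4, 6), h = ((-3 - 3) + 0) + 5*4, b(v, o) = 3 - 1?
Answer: -3/2874841 ≈ -1.0435e-6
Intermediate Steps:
b(v, o) = 2
h = 14 (h = (-6 + 0) + 20 = -6 + 20 = 14)
d(P, t) = 140/3 (d(P, t) = ((14*5)*2)/3 = (70*2)/3 = (⅓)*140 = 140/3)
1/(d(-383, I) - 958327) = 1/(140/3 - 958327) = 1/(-2874841/3) = -3/2874841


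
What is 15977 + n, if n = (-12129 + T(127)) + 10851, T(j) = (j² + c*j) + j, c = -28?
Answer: 27399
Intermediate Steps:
T(j) = j² - 27*j (T(j) = (j² - 28*j) + j = j² - 27*j)
n = 11422 (n = (-12129 + 127*(-27 + 127)) + 10851 = (-12129 + 127*100) + 10851 = (-12129 + 12700) + 10851 = 571 + 10851 = 11422)
15977 + n = 15977 + 11422 = 27399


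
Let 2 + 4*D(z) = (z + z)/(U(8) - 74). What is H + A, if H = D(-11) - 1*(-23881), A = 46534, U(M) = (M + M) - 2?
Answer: 8449751/120 ≈ 70415.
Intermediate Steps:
U(M) = -2 + 2*M (U(M) = 2*M - 2 = -2 + 2*M)
D(z) = -1/2 - z/120 (D(z) = -1/2 + ((z + z)/((-2 + 2*8) - 74))/4 = -1/2 + ((2*z)/((-2 + 16) - 74))/4 = -1/2 + ((2*z)/(14 - 74))/4 = -1/2 + ((2*z)/(-60))/4 = -1/2 + ((2*z)*(-1/60))/4 = -1/2 + (-z/30)/4 = -1/2 - z/120)
H = 2865671/120 (H = (-1/2 - 1/120*(-11)) - 1*(-23881) = (-1/2 + 11/120) + 23881 = -49/120 + 23881 = 2865671/120 ≈ 23881.)
H + A = 2865671/120 + 46534 = 8449751/120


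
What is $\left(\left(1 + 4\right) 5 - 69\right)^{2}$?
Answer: $1936$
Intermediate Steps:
$\left(\left(1 + 4\right) 5 - 69\right)^{2} = \left(5 \cdot 5 - 69\right)^{2} = \left(25 - 69\right)^{2} = \left(-44\right)^{2} = 1936$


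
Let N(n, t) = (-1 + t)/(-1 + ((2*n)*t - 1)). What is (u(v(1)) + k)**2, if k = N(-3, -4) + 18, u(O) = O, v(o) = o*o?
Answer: 170569/484 ≈ 352.42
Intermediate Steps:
v(o) = o**2
N(n, t) = (-1 + t)/(-2 + 2*n*t) (N(n, t) = (-1 + t)/(-1 + (2*n*t - 1)) = (-1 + t)/(-1 + (-1 + 2*n*t)) = (-1 + t)/(-2 + 2*n*t))
k = 391/22 (k = (-1 - 4)/(2*(-1 - 3*(-4))) + 18 = (1/2)*(-5)/(-1 + 12) + 18 = (1/2)*(-5)/11 + 18 = (1/2)*(1/11)*(-5) + 18 = -5/22 + 18 = 391/22 ≈ 17.773)
(u(v(1)) + k)**2 = (1**2 + 391/22)**2 = (1 + 391/22)**2 = (413/22)**2 = 170569/484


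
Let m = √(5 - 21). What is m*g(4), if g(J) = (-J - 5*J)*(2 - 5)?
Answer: 288*I ≈ 288.0*I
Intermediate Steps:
m = 4*I (m = √(-16) = 4*I ≈ 4.0*I)
g(J) = 18*J (g(J) = -6*J*(-3) = 18*J)
m*g(4) = (4*I)*(18*4) = (4*I)*72 = 288*I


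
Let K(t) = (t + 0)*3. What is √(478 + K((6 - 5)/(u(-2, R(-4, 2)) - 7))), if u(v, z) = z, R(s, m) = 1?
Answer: √1910/2 ≈ 21.852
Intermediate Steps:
K(t) = 3*t (K(t) = t*3 = 3*t)
√(478 + K((6 - 5)/(u(-2, R(-4, 2)) - 7))) = √(478 + 3*((6 - 5)/(1 - 7))) = √(478 + 3*(1/(-6))) = √(478 + 3*(1*(-⅙))) = √(478 + 3*(-⅙)) = √(478 - ½) = √(955/2) = √1910/2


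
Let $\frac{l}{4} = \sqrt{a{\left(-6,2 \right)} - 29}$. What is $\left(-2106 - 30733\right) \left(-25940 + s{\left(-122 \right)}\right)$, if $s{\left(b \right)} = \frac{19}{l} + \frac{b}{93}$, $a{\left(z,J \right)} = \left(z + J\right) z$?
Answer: $\frac{79225466738}{93} + \frac{623941 i \sqrt{5}}{20} \approx 8.5189 \cdot 10^{8} + 69759.0 i$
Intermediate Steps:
$a{\left(z,J \right)} = z \left(J + z\right)$ ($a{\left(z,J \right)} = \left(J + z\right) z = z \left(J + z\right)$)
$l = 4 i \sqrt{5}$ ($l = 4 \sqrt{- 6 \left(2 - 6\right) - 29} = 4 \sqrt{\left(-6\right) \left(-4\right) - 29} = 4 \sqrt{24 - 29} = 4 \sqrt{-5} = 4 i \sqrt{5} \approx 8.9443 i$)
$s{\left(b \right)} = \frac{b}{93} - \frac{19 i \sqrt{5}}{20}$ ($s{\left(b \right)} = \frac{19}{4 i \sqrt{5}} + \frac{b}{93} = 19 \left(- \frac{i \sqrt{5}}{20}\right) + b \frac{1}{93} = - \frac{19 i \sqrt{5}}{20} + \frac{b}{93} = \frac{b}{93} - \frac{19 i \sqrt{5}}{20}$)
$\left(-2106 - 30733\right) \left(-25940 + s{\left(-122 \right)}\right) = \left(-2106 - 30733\right) \left(-25940 + \left(\frac{1}{93} \left(-122\right) - \frac{19 i \sqrt{5}}{20}\right)\right) = - 32839 \left(-25940 - \left(\frac{122}{93} + \frac{19 i \sqrt{5}}{20}\right)\right) = - 32839 \left(- \frac{2412542}{93} - \frac{19 i \sqrt{5}}{20}\right) = \frac{79225466738}{93} + \frac{623941 i \sqrt{5}}{20}$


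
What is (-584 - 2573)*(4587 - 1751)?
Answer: -8953252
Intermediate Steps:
(-584 - 2573)*(4587 - 1751) = -3157*2836 = -8953252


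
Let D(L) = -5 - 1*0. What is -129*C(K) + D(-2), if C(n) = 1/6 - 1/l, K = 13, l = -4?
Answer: -235/4 ≈ -58.750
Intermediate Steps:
D(L) = -5 (D(L) = -5 + 0 = -5)
C(n) = 5/12 (C(n) = 1/6 - 1/(-4) = 1*(⅙) - 1*(-¼) = ⅙ + ¼ = 5/12)
-129*C(K) + D(-2) = -129*5/12 - 5 = -215/4 - 5 = -235/4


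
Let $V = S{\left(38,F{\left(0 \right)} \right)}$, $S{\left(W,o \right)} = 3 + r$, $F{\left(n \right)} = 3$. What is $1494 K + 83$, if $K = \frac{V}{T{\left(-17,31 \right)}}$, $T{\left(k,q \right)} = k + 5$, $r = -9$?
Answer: $830$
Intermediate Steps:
$T{\left(k,q \right)} = 5 + k$
$S{\left(W,o \right)} = -6$ ($S{\left(W,o \right)} = 3 - 9 = -6$)
$V = -6$
$K = \frac{1}{2}$ ($K = - \frac{6}{5 - 17} = - \frac{6}{-12} = \left(-6\right) \left(- \frac{1}{12}\right) = \frac{1}{2} \approx 0.5$)
$1494 K + 83 = 1494 \cdot \frac{1}{2} + 83 = 747 + 83 = 830$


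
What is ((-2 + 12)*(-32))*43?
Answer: -13760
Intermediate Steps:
((-2 + 12)*(-32))*43 = (10*(-32))*43 = -320*43 = -13760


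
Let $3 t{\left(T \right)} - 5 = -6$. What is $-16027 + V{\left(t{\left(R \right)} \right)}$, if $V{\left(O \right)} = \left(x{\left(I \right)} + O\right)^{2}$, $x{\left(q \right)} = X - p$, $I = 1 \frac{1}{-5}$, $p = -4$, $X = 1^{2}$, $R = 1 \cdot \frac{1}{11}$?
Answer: $- \frac{144047}{9} \approx -16005.0$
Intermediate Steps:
$R = \frac{1}{11}$ ($R = 1 \cdot \frac{1}{11} = \frac{1}{11} \approx 0.090909$)
$t{\left(T \right)} = - \frac{1}{3}$ ($t{\left(T \right)} = \frac{5}{3} + \frac{1}{3} \left(-6\right) = \frac{5}{3} - 2 = - \frac{1}{3}$)
$X = 1$
$I = - \frac{1}{5}$ ($I = 1 \left(- \frac{1}{5}\right) = - \frac{1}{5} \approx -0.2$)
$x{\left(q \right)} = 5$ ($x{\left(q \right)} = 1 - -4 = 1 + 4 = 5$)
$V{\left(O \right)} = \left(5 + O\right)^{2}$
$-16027 + V{\left(t{\left(R \right)} \right)} = -16027 + \left(5 - \frac{1}{3}\right)^{2} = -16027 + \left(\frac{14}{3}\right)^{2} = -16027 + \frac{196}{9} = - \frac{144047}{9}$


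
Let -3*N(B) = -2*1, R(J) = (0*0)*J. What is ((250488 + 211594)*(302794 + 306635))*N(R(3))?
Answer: 187737447452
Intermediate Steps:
R(J) = 0 (R(J) = 0*J = 0)
N(B) = 2/3 (N(B) = -(-2)/3 = -1/3*(-2) = 2/3)
((250488 + 211594)*(302794 + 306635))*N(R(3)) = ((250488 + 211594)*(302794 + 306635))*(2/3) = (462082*609429)*(2/3) = 281606171178*(2/3) = 187737447452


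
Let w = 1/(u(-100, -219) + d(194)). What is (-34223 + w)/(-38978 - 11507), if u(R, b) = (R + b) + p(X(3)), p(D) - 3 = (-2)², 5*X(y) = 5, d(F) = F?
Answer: 807663/1191446 ≈ 0.67789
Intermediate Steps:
X(y) = 1 (X(y) = (⅕)*5 = 1)
p(D) = 7 (p(D) = 3 + (-2)² = 3 + 4 = 7)
u(R, b) = 7 + R + b (u(R, b) = (R + b) + 7 = 7 + R + b)
w = -1/118 (w = 1/((7 - 100 - 219) + 194) = 1/(-312 + 194) = 1/(-118) = -1/118 ≈ -0.0084746)
(-34223 + w)/(-38978 - 11507) = (-34223 - 1/118)/(-38978 - 11507) = -4038315/118/(-50485) = -4038315/118*(-1/50485) = 807663/1191446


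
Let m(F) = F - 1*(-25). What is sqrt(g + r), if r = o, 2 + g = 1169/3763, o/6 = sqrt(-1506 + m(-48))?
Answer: sqrt(-23921391 + 84961014*I*sqrt(1529))/3763 ≈ 10.792 + 10.87*I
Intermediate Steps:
m(F) = 25 + F (m(F) = F + 25 = 25 + F)
o = 6*I*sqrt(1529) (o = 6*sqrt(-1506 + (25 - 48)) = 6*sqrt(-1506 - 23) = 6*sqrt(-1529) = 6*(I*sqrt(1529)) = 6*I*sqrt(1529) ≈ 234.61*I)
g = -6357/3763 (g = -2 + 1169/3763 = -6357/3763 ≈ -1.6893)
r = 6*I*sqrt(1529) ≈ 234.61*I
sqrt(g + r) = sqrt(-6357/3763 + 6*I*sqrt(1529))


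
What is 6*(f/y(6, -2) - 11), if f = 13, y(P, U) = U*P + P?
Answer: -79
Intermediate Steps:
y(P, U) = P + P*U (y(P, U) = P*U + P = P + P*U)
6*(f/y(6, -2) - 11) = 6*(13/((6*(1 - 2))) - 11) = 6*(13/((6*(-1))) - 11) = 6*(13/(-6) - 11) = 6*(13*(-1/6) - 11) = 6*(-13/6 - 11) = 6*(-79/6) = -79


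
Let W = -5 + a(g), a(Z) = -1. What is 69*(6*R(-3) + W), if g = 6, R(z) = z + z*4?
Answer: -6624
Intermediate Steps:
R(z) = 5*z (R(z) = z + 4*z = 5*z)
W = -6 (W = -5 - 1 = -6)
69*(6*R(-3) + W) = 69*(6*(5*(-3)) - 6) = 69*(6*(-15) - 6) = 69*(-90 - 6) = 69*(-96) = -6624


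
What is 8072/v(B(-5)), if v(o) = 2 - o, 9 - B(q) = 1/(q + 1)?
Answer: -32288/29 ≈ -1113.4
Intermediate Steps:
B(q) = 9 - 1/(1 + q) (B(q) = 9 - 1/(q + 1) = 9 - 1/(1 + q))
8072/v(B(-5)) = 8072/(2 - (8 + 9*(-5))/(1 - 5)) = 8072/(2 - (8 - 45)/(-4)) = 8072/(2 - (-1)*(-37)/4) = 8072/(2 - 1*37/4) = 8072/(2 - 37/4) = 8072/(-29/4) = 8072*(-4/29) = -32288/29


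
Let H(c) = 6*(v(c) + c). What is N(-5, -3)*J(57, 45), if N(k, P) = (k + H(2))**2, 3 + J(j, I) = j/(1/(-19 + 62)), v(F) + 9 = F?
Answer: 2998800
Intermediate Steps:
v(F) = -9 + F
J(j, I) = -3 + 43*j (J(j, I) = -3 + j/(1/(-19 + 62)) = -3 + j/(1/43) = -3 + j*43 = -3 + 43*j)
H(c) = -54 + 12*c (H(c) = 6*((-9 + c) + c) = 6*(-9 + 2*c) = -54 + 12*c)
N(k, P) = (-30 + k)**2 (N(k, P) = (k + (-54 + 12*2))**2 = (k + (-54 + 24))**2 = (k - 30)**2 = (-30 + k)**2)
N(-5, -3)*J(57, 45) = (-30 - 5)**2*(-3 + 43*57) = (-35)**2*(-3 + 2451) = 1225*2448 = 2998800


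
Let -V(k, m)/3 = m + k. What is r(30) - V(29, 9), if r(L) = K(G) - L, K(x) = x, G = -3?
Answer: 81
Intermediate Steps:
r(L) = -3 - L
V(k, m) = -3*k - 3*m (V(k, m) = -3*(m + k) = -3*(k + m) = -3*k - 3*m)
r(30) - V(29, 9) = (-3 - 1*30) - (-3*29 - 3*9) = (-3 - 30) - (-87 - 27) = -33 - 1*(-114) = -33 + 114 = 81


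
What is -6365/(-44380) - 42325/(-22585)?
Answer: 80885481/40092892 ≈ 2.0175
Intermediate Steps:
-6365/(-44380) - 42325/(-22585) = -6365*(-1/44380) - 42325*(-1/22585) = 1273/8876 + 8465/4517 = 80885481/40092892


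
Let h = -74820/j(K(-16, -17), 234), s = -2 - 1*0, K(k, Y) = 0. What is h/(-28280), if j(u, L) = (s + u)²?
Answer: 3741/5656 ≈ 0.66142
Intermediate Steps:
s = -2 (s = -2 + 0 = -2)
j(u, L) = (-2 + u)²
h = -18705 (h = -74820/(-2 + 0)² = -74820/((-2)²) = -74820/4 = -74820*¼ = -18705)
h/(-28280) = -18705/(-28280) = -18705*(-1/28280) = 3741/5656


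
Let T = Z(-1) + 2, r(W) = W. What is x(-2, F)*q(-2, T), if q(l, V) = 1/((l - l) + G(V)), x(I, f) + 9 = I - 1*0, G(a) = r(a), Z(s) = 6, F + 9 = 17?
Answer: -11/8 ≈ -1.3750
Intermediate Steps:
F = 8 (F = -9 + 17 = 8)
G(a) = a
T = 8 (T = 6 + 2 = 8)
x(I, f) = -9 + I (x(I, f) = -9 + (I - 1*0) = -9 + (I + 0) = -9 + I)
q(l, V) = 1/V (q(l, V) = 1/((l - l) + V) = 1/(0 + V) = 1/V)
x(-2, F)*q(-2, T) = (-9 - 2)/8 = -11*1/8 = -11/8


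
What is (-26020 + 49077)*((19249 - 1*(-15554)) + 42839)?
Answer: 1790191594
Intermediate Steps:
(-26020 + 49077)*((19249 - 1*(-15554)) + 42839) = 23057*((19249 + 15554) + 42839) = 23057*(34803 + 42839) = 23057*77642 = 1790191594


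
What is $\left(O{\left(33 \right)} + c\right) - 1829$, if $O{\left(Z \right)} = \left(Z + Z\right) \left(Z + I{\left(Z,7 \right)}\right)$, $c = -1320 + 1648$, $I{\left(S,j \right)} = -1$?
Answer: $611$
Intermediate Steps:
$c = 328$
$O{\left(Z \right)} = 2 Z \left(-1 + Z\right)$ ($O{\left(Z \right)} = \left(Z + Z\right) \left(Z - 1\right) = 2 Z \left(-1 + Z\right)$)
$\left(O{\left(33 \right)} + c\right) - 1829 = \left(2 \cdot 33 \left(-1 + 33\right) + 328\right) - 1829 = \left(2 \cdot 33 \cdot 32 + 328\right) - 1829 = \left(2112 + 328\right) - 1829 = 2440 - 1829 = 611$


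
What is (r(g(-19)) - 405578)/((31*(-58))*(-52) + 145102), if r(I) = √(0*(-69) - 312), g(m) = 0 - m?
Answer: -202789/119299 + I*√78/119299 ≈ -1.6998 + 7.403e-5*I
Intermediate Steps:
g(m) = -m
r(I) = 2*I*√78 (r(I) = √(0 - 312) = √(-312) = 2*I*√78)
(r(g(-19)) - 405578)/((31*(-58))*(-52) + 145102) = (2*I*√78 - 405578)/((31*(-58))*(-52) + 145102) = (-405578 + 2*I*√78)/(-1798*(-52) + 145102) = (-405578 + 2*I*√78)/(93496 + 145102) = (-405578 + 2*I*√78)/238598 = (-405578 + 2*I*√78)*(1/238598) = -202789/119299 + I*√78/119299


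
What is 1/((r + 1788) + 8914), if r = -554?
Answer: 1/10148 ≈ 9.8542e-5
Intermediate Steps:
1/((r + 1788) + 8914) = 1/((-554 + 1788) + 8914) = 1/(1234 + 8914) = 1/10148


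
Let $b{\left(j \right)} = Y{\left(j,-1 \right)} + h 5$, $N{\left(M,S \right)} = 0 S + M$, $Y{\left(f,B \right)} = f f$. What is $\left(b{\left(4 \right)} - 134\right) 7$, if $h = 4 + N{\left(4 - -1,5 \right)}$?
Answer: $-511$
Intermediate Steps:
$Y{\left(f,B \right)} = f^{2}$
$N{\left(M,S \right)} = M$ ($N{\left(M,S \right)} = 0 + M = M$)
$h = 9$ ($h = 4 + \left(4 - -1\right) = 4 + \left(4 + 1\right) = 4 + 5 = 9$)
$b{\left(j \right)} = 45 + j^{2}$ ($b{\left(j \right)} = j^{2} + 9 \cdot 5 = j^{2} + 45 = 45 + j^{2}$)
$\left(b{\left(4 \right)} - 134\right) 7 = \left(\left(45 + 4^{2}\right) - 134\right) 7 = \left(\left(45 + 16\right) - 134\right) 7 = \left(61 - 134\right) 7 = \left(-73\right) 7 = -511$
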